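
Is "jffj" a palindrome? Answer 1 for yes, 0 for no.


Input: jffj
Reversed: jffj
  Compare pos 0 ('j') with pos 3 ('j'): match
  Compare pos 1 ('f') with pos 2 ('f'): match
Result: palindrome

1


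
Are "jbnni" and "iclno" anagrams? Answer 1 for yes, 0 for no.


Strings: "jbnni", "iclno"
Sorted first:  bijnn
Sorted second: cilno
Differ at position 0: 'b' vs 'c' => not anagrams

0


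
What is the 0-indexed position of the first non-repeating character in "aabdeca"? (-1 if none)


Input: aabdeca
Character frequencies:
  'a': 3
  'b': 1
  'c': 1
  'd': 1
  'e': 1
Scanning left to right for freq == 1:
  Position 0 ('a'): freq=3, skip
  Position 1 ('a'): freq=3, skip
  Position 2 ('b'): unique! => answer = 2

2


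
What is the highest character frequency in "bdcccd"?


Input: bdcccd
Character counts:
  'b': 1
  'c': 3
  'd': 2
Maximum frequency: 3

3


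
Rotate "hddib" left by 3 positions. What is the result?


Input: "hddib", rotate left by 3
First 3 characters: "hdd"
Remaining characters: "ib"
Concatenate remaining + first: "ib" + "hdd" = "ibhdd"

ibhdd


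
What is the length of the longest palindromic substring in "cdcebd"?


Input: "cdcebd"
Checking substrings for palindromes:
  [0:3] "cdc" (len 3) => palindrome
Longest palindromic substring: "cdc" with length 3

3


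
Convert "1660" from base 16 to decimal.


Input: "1660" in base 16
Positional expansion:
  Digit '1' (value 1) x 16^3 = 4096
  Digit '6' (value 6) x 16^2 = 1536
  Digit '6' (value 6) x 16^1 = 96
  Digit '0' (value 0) x 16^0 = 0
Sum = 5728

5728


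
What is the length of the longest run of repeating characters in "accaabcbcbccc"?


Input: "accaabcbcbccc"
Scanning for longest run:
  Position 1 ('c'): new char, reset run to 1
  Position 2 ('c'): continues run of 'c', length=2
  Position 3 ('a'): new char, reset run to 1
  Position 4 ('a'): continues run of 'a', length=2
  Position 5 ('b'): new char, reset run to 1
  Position 6 ('c'): new char, reset run to 1
  Position 7 ('b'): new char, reset run to 1
  Position 8 ('c'): new char, reset run to 1
  Position 9 ('b'): new char, reset run to 1
  Position 10 ('c'): new char, reset run to 1
  Position 11 ('c'): continues run of 'c', length=2
  Position 12 ('c'): continues run of 'c', length=3
Longest run: 'c' with length 3

3


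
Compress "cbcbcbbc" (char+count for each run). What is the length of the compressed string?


Input: cbcbcbbc
Runs:
  'c' x 1 => "c1"
  'b' x 1 => "b1"
  'c' x 1 => "c1"
  'b' x 1 => "b1"
  'c' x 1 => "c1"
  'b' x 2 => "b2"
  'c' x 1 => "c1"
Compressed: "c1b1c1b1c1b2c1"
Compressed length: 14

14


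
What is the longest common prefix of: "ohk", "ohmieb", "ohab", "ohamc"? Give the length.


Words: ohk, ohmieb, ohab, ohamc
  Position 0: all 'o' => match
  Position 1: all 'h' => match
  Position 2: ('k', 'm', 'a', 'a') => mismatch, stop
LCP = "oh" (length 2)

2


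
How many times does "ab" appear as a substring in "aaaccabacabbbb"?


Searching for "ab" in "aaaccabacabbbb"
Scanning each position:
  Position 0: "aa" => no
  Position 1: "aa" => no
  Position 2: "ac" => no
  Position 3: "cc" => no
  Position 4: "ca" => no
  Position 5: "ab" => MATCH
  Position 6: "ba" => no
  Position 7: "ac" => no
  Position 8: "ca" => no
  Position 9: "ab" => MATCH
  Position 10: "bb" => no
  Position 11: "bb" => no
  Position 12: "bb" => no
Total occurrences: 2

2


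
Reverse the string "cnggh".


Input: cnggh
Reading characters right to left:
  Position 4: 'h'
  Position 3: 'g'
  Position 2: 'g'
  Position 1: 'n'
  Position 0: 'c'
Reversed: hggnc

hggnc


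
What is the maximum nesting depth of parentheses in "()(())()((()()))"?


Input: "()(())()((()()))"
Tracking depth:
  Position 0 '(': depth becomes 1
  Position 1 ')': depth becomes 0
  Position 2 '(': depth becomes 1
  Position 3 '(': depth becomes 2
  Position 4 ')': depth becomes 1
  Position 5 ')': depth becomes 0
  Position 6 '(': depth becomes 1
  Position 7 ')': depth becomes 0
  Position 8 '(': depth becomes 1
  Position 9 '(': depth becomes 2
  Position 10 '(': depth becomes 3
  Position 11 ')': depth becomes 2
  Position 12 '(': depth becomes 3
  Position 13 ')': depth becomes 2
  Position 14 ')': depth becomes 1
  Position 15 ')': depth becomes 0
Maximum depth reached: 3

3


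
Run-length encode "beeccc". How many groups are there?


Input: beeccc
Scanning for consecutive runs:
  Group 1: 'b' x 1 (positions 0-0)
  Group 2: 'e' x 2 (positions 1-2)
  Group 3: 'c' x 3 (positions 3-5)
Total groups: 3

3


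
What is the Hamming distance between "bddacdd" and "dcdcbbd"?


Comparing "bddacdd" and "dcdcbbd" position by position:
  Position 0: 'b' vs 'd' => differ
  Position 1: 'd' vs 'c' => differ
  Position 2: 'd' vs 'd' => same
  Position 3: 'a' vs 'c' => differ
  Position 4: 'c' vs 'b' => differ
  Position 5: 'd' vs 'b' => differ
  Position 6: 'd' vs 'd' => same
Total differences (Hamming distance): 5

5


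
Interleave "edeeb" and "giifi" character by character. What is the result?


Interleaving "edeeb" and "giifi":
  Position 0: 'e' from first, 'g' from second => "eg"
  Position 1: 'd' from first, 'i' from second => "di"
  Position 2: 'e' from first, 'i' from second => "ei"
  Position 3: 'e' from first, 'f' from second => "ef"
  Position 4: 'b' from first, 'i' from second => "bi"
Result: egdieiefbi

egdieiefbi


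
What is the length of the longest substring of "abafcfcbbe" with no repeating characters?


Input: "abafcfcbbe"
Sliding window (track last position of each char):
  Position 0 ('a'): window [0,0] length 1 -- new best
  Position 1 ('b'): window [0,1] length 2 -- new best
  Position 2 ('a'): repeat (last at 0), move window start to 1
  Position 2 ('a'): window [1,2] length 2
  Position 3 ('f'): window [1,3] length 3 -- new best
  Position 4 ('c'): window [1,4] length 4 -- new best
  Position 5 ('f'): repeat (last at 3), move window start to 4
  Position 5 ('f'): window [4,5] length 2
  Position 6 ('c'): repeat (last at 4), move window start to 5
  Position 6 ('c'): window [5,6] length 2
  Position 7 ('b'): window [5,7] length 3
  Position 8 ('b'): repeat (last at 7), move window start to 8
  Position 8 ('b'): window [8,8] length 1
  Position 9 ('e'): window [8,9] length 2
Longest substring with no repeats: "bafc" with length 4

4


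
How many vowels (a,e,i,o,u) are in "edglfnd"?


Input: edglfnd
Checking each character:
  'e' at position 0: vowel (running total: 1)
  'd' at position 1: consonant
  'g' at position 2: consonant
  'l' at position 3: consonant
  'f' at position 4: consonant
  'n' at position 5: consonant
  'd' at position 6: consonant
Total vowels: 1

1


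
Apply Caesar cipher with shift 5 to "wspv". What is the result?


Caesar cipher: shift "wspv" by 5
  'w' (pos 22) + 5 = pos 1 = 'b'
  's' (pos 18) + 5 = pos 23 = 'x'
  'p' (pos 15) + 5 = pos 20 = 'u'
  'v' (pos 21) + 5 = pos 0 = 'a'
Result: bxua

bxua


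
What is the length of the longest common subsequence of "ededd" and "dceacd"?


LCS of "ededd" and "dceacd"
DP table:
           d    c    e    a    c    d
      0    0    0    0    0    0    0
  e   0    0    0    1    1    1    1
  d   0    1    1    1    1    1    2
  e   0    1    1    2    2    2    2
  d   0    1    1    2    2    2    3
  d   0    1    1    2    2    2    3
LCS length = dp[5][6] = 3

3


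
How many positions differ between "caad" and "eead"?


Comparing "caad" and "eead" position by position:
  Position 0: 'c' vs 'e' => DIFFER
  Position 1: 'a' vs 'e' => DIFFER
  Position 2: 'a' vs 'a' => same
  Position 3: 'd' vs 'd' => same
Positions that differ: 2

2


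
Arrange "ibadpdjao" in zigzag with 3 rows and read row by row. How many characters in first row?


Zigzag "ibadpdjao" into 3 rows:
Placing characters:
  'i' => row 0
  'b' => row 1
  'a' => row 2
  'd' => row 1
  'p' => row 0
  'd' => row 1
  'j' => row 2
  'a' => row 1
  'o' => row 0
Rows:
  Row 0: "ipo"
  Row 1: "bdda"
  Row 2: "aj"
First row length: 3

3


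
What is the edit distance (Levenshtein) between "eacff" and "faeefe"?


Computing edit distance: "eacff" -> "faeefe"
DP table:
           f    a    e    e    f    e
      0    1    2    3    4    5    6
  e   1    1    2    2    3    4    5
  a   2    2    1    2    3    4    5
  c   3    3    2    2    3    4    5
  f   4    3    3    3    3    3    4
  f   5    4    4    4    4    3    4
Edit distance = dp[5][6] = 4

4


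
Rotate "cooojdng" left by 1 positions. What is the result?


Input: "cooojdng", rotate left by 1
First 1 characters: "c"
Remaining characters: "ooojdng"
Concatenate remaining + first: "ooojdng" + "c" = "ooojdngc"

ooojdngc


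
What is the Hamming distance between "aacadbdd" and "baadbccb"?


Comparing "aacadbdd" and "baadbccb" position by position:
  Position 0: 'a' vs 'b' => differ
  Position 1: 'a' vs 'a' => same
  Position 2: 'c' vs 'a' => differ
  Position 3: 'a' vs 'd' => differ
  Position 4: 'd' vs 'b' => differ
  Position 5: 'b' vs 'c' => differ
  Position 6: 'd' vs 'c' => differ
  Position 7: 'd' vs 'b' => differ
Total differences (Hamming distance): 7

7


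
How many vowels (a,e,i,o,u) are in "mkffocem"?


Input: mkffocem
Checking each character:
  'm' at position 0: consonant
  'k' at position 1: consonant
  'f' at position 2: consonant
  'f' at position 3: consonant
  'o' at position 4: vowel (running total: 1)
  'c' at position 5: consonant
  'e' at position 6: vowel (running total: 2)
  'm' at position 7: consonant
Total vowels: 2

2


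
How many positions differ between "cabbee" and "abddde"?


Comparing "cabbee" and "abddde" position by position:
  Position 0: 'c' vs 'a' => DIFFER
  Position 1: 'a' vs 'b' => DIFFER
  Position 2: 'b' vs 'd' => DIFFER
  Position 3: 'b' vs 'd' => DIFFER
  Position 4: 'e' vs 'd' => DIFFER
  Position 5: 'e' vs 'e' => same
Positions that differ: 5

5


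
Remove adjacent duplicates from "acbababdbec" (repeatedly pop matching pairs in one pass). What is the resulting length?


Input: acbababdbec
Stack-based adjacent duplicate removal:
  Read 'a': push. Stack: a
  Read 'c': push. Stack: ac
  Read 'b': push. Stack: acb
  Read 'a': push. Stack: acba
  Read 'b': push. Stack: acbab
  Read 'a': push. Stack: acbaba
  Read 'b': push. Stack: acbabab
  Read 'd': push. Stack: acbababd
  Read 'b': push. Stack: acbababdb
  Read 'e': push. Stack: acbababdbe
  Read 'c': push. Stack: acbababdbec
Final stack: "acbababdbec" (length 11)

11


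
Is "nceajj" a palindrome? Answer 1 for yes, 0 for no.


Input: nceajj
Reversed: jjaecn
  Compare pos 0 ('n') with pos 5 ('j'): MISMATCH
  Compare pos 1 ('c') with pos 4 ('j'): MISMATCH
  Compare pos 2 ('e') with pos 3 ('a'): MISMATCH
Result: not a palindrome

0


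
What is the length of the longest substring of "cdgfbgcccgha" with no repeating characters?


Input: "cdgfbgcccgha"
Sliding window (track last position of each char):
  Position 0 ('c'): window [0,0] length 1 -- new best
  Position 1 ('d'): window [0,1] length 2 -- new best
  Position 2 ('g'): window [0,2] length 3 -- new best
  Position 3 ('f'): window [0,3] length 4 -- new best
  Position 4 ('b'): window [0,4] length 5 -- new best
  Position 5 ('g'): repeat (last at 2), move window start to 3
  Position 5 ('g'): window [3,5] length 3
  Position 6 ('c'): window [3,6] length 4
  Position 7 ('c'): repeat (last at 6), move window start to 7
  Position 7 ('c'): window [7,7] length 1
  Position 8 ('c'): repeat (last at 7), move window start to 8
  Position 8 ('c'): window [8,8] length 1
  Position 9 ('g'): window [8,9] length 2
  Position 10 ('h'): window [8,10] length 3
  Position 11 ('a'): window [8,11] length 4
Longest substring with no repeats: "cdgfb" with length 5

5


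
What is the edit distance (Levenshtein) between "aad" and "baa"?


Computing edit distance: "aad" -> "baa"
DP table:
           b    a    a
      0    1    2    3
  a   1    1    1    2
  a   2    2    1    1
  d   3    3    2    2
Edit distance = dp[3][3] = 2

2


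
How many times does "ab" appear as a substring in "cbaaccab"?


Searching for "ab" in "cbaaccab"
Scanning each position:
  Position 0: "cb" => no
  Position 1: "ba" => no
  Position 2: "aa" => no
  Position 3: "ac" => no
  Position 4: "cc" => no
  Position 5: "ca" => no
  Position 6: "ab" => MATCH
Total occurrences: 1

1


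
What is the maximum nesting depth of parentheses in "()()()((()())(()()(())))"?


Input: "()()()((()())(()()(())))"
Tracking depth:
  Position 0 '(': depth becomes 1
  Position 1 ')': depth becomes 0
  Position 2 '(': depth becomes 1
  Position 3 ')': depth becomes 0
  Position 4 '(': depth becomes 1
  Position 5 ')': depth becomes 0
  Position 6 '(': depth becomes 1
  Position 7 '(': depth becomes 2
  Position 8 '(': depth becomes 3
  Position 9 ')': depth becomes 2
  Position 10 '(': depth becomes 3
  Position 11 ')': depth becomes 2
  Position 12 ')': depth becomes 1
  Position 13 '(': depth becomes 2
  Position 14 '(': depth becomes 3
  Position 15 ')': depth becomes 2
  Position 16 '(': depth becomes 3
  Position 17 ')': depth becomes 2
  Position 18 '(': depth becomes 3
  Position 19 '(': depth becomes 4
  Position 20 ')': depth becomes 3
  Position 21 ')': depth becomes 2
  Position 22 ')': depth becomes 1
  Position 23 ')': depth becomes 0
Maximum depth reached: 4

4


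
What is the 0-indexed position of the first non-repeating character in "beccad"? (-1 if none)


Input: beccad
Character frequencies:
  'a': 1
  'b': 1
  'c': 2
  'd': 1
  'e': 1
Scanning left to right for freq == 1:
  Position 0 ('b'): unique! => answer = 0

0


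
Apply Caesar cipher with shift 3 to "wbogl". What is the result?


Caesar cipher: shift "wbogl" by 3
  'w' (pos 22) + 3 = pos 25 = 'z'
  'b' (pos 1) + 3 = pos 4 = 'e'
  'o' (pos 14) + 3 = pos 17 = 'r'
  'g' (pos 6) + 3 = pos 9 = 'j'
  'l' (pos 11) + 3 = pos 14 = 'o'
Result: zerjo

zerjo


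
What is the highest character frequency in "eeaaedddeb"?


Input: eeaaedddeb
Character counts:
  'a': 2
  'b': 1
  'd': 3
  'e': 4
Maximum frequency: 4

4


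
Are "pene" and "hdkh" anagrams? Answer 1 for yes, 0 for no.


Strings: "pene", "hdkh"
Sorted first:  eenp
Sorted second: dhhk
Differ at position 0: 'e' vs 'd' => not anagrams

0


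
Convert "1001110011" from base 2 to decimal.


Input: "1001110011" in base 2
Positional expansion:
  Digit '1' (value 1) x 2^9 = 512
  Digit '0' (value 0) x 2^8 = 0
  Digit '0' (value 0) x 2^7 = 0
  Digit '1' (value 1) x 2^6 = 64
  Digit '1' (value 1) x 2^5 = 32
  Digit '1' (value 1) x 2^4 = 16
  Digit '0' (value 0) x 2^3 = 0
  Digit '0' (value 0) x 2^2 = 0
  Digit '1' (value 1) x 2^1 = 2
  Digit '1' (value 1) x 2^0 = 1
Sum = 627

627


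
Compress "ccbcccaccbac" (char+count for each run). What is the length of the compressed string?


Input: ccbcccaccbac
Runs:
  'c' x 2 => "c2"
  'b' x 1 => "b1"
  'c' x 3 => "c3"
  'a' x 1 => "a1"
  'c' x 2 => "c2"
  'b' x 1 => "b1"
  'a' x 1 => "a1"
  'c' x 1 => "c1"
Compressed: "c2b1c3a1c2b1a1c1"
Compressed length: 16

16


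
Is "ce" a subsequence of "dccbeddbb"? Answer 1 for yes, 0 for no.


Check if "ce" is a subsequence of "dccbeddbb"
Greedy scan:
  Position 0 ('d'): no match needed
  Position 1 ('c'): matches sub[0] = 'c'
  Position 2 ('c'): no match needed
  Position 3 ('b'): no match needed
  Position 4 ('e'): matches sub[1] = 'e'
  Position 5 ('d'): no match needed
  Position 6 ('d'): no match needed
  Position 7 ('b'): no match needed
  Position 8 ('b'): no match needed
All 2 characters matched => is a subsequence

1


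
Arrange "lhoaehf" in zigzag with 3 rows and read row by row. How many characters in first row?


Zigzag "lhoaehf" into 3 rows:
Placing characters:
  'l' => row 0
  'h' => row 1
  'o' => row 2
  'a' => row 1
  'e' => row 0
  'h' => row 1
  'f' => row 2
Rows:
  Row 0: "le"
  Row 1: "hah"
  Row 2: "of"
First row length: 2

2


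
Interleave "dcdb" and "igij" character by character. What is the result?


Interleaving "dcdb" and "igij":
  Position 0: 'd' from first, 'i' from second => "di"
  Position 1: 'c' from first, 'g' from second => "cg"
  Position 2: 'd' from first, 'i' from second => "di"
  Position 3: 'b' from first, 'j' from second => "bj"
Result: dicgdibj

dicgdibj


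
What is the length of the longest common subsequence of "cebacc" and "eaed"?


LCS of "cebacc" and "eaed"
DP table:
           e    a    e    d
      0    0    0    0    0
  c   0    0    0    0    0
  e   0    1    1    1    1
  b   0    1    1    1    1
  a   0    1    2    2    2
  c   0    1    2    2    2
  c   0    1    2    2    2
LCS length = dp[6][4] = 2

2


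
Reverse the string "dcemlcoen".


Input: dcemlcoen
Reading characters right to left:
  Position 8: 'n'
  Position 7: 'e'
  Position 6: 'o'
  Position 5: 'c'
  Position 4: 'l'
  Position 3: 'm'
  Position 2: 'e'
  Position 1: 'c'
  Position 0: 'd'
Reversed: neoclmecd

neoclmecd


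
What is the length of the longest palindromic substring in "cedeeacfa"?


Input: "cedeeacfa"
Checking substrings for palindromes:
  [1:4] "ede" (len 3) => palindrome
  [3:5] "ee" (len 2) => palindrome
Longest palindromic substring: "ede" with length 3

3


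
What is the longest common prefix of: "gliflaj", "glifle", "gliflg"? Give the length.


Words: gliflaj, glifle, gliflg
  Position 0: all 'g' => match
  Position 1: all 'l' => match
  Position 2: all 'i' => match
  Position 3: all 'f' => match
  Position 4: all 'l' => match
  Position 5: ('a', 'e', 'g') => mismatch, stop
LCP = "glifl" (length 5)

5


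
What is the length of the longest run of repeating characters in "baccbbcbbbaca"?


Input: "baccbbcbbbaca"
Scanning for longest run:
  Position 1 ('a'): new char, reset run to 1
  Position 2 ('c'): new char, reset run to 1
  Position 3 ('c'): continues run of 'c', length=2
  Position 4 ('b'): new char, reset run to 1
  Position 5 ('b'): continues run of 'b', length=2
  Position 6 ('c'): new char, reset run to 1
  Position 7 ('b'): new char, reset run to 1
  Position 8 ('b'): continues run of 'b', length=2
  Position 9 ('b'): continues run of 'b', length=3
  Position 10 ('a'): new char, reset run to 1
  Position 11 ('c'): new char, reset run to 1
  Position 12 ('a'): new char, reset run to 1
Longest run: 'b' with length 3

3


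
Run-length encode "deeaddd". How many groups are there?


Input: deeaddd
Scanning for consecutive runs:
  Group 1: 'd' x 1 (positions 0-0)
  Group 2: 'e' x 2 (positions 1-2)
  Group 3: 'a' x 1 (positions 3-3)
  Group 4: 'd' x 3 (positions 4-6)
Total groups: 4

4


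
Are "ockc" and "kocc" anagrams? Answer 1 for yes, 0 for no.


Strings: "ockc", "kocc"
Sorted first:  ccko
Sorted second: ccko
Sorted forms match => anagrams

1


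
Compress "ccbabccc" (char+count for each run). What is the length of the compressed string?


Input: ccbabccc
Runs:
  'c' x 2 => "c2"
  'b' x 1 => "b1"
  'a' x 1 => "a1"
  'b' x 1 => "b1"
  'c' x 3 => "c3"
Compressed: "c2b1a1b1c3"
Compressed length: 10

10


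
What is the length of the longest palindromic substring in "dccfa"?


Input: "dccfa"
Checking substrings for palindromes:
  [1:3] "cc" (len 2) => palindrome
Longest palindromic substring: "cc" with length 2

2


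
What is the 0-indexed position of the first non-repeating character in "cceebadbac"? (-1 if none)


Input: cceebadbac
Character frequencies:
  'a': 2
  'b': 2
  'c': 3
  'd': 1
  'e': 2
Scanning left to right for freq == 1:
  Position 0 ('c'): freq=3, skip
  Position 1 ('c'): freq=3, skip
  Position 2 ('e'): freq=2, skip
  Position 3 ('e'): freq=2, skip
  Position 4 ('b'): freq=2, skip
  Position 5 ('a'): freq=2, skip
  Position 6 ('d'): unique! => answer = 6

6


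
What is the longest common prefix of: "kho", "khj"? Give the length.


Words: kho, khj
  Position 0: all 'k' => match
  Position 1: all 'h' => match
  Position 2: ('o', 'j') => mismatch, stop
LCP = "kh" (length 2)

2


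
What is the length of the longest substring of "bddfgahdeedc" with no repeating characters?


Input: "bddfgahdeedc"
Sliding window (track last position of each char):
  Position 0 ('b'): window [0,0] length 1 -- new best
  Position 1 ('d'): window [0,1] length 2 -- new best
  Position 2 ('d'): repeat (last at 1), move window start to 2
  Position 2 ('d'): window [2,2] length 1
  Position 3 ('f'): window [2,3] length 2
  Position 4 ('g'): window [2,4] length 3 -- new best
  Position 5 ('a'): window [2,5] length 4 -- new best
  Position 6 ('h'): window [2,6] length 5 -- new best
  Position 7 ('d'): repeat (last at 2), move window start to 3
  Position 7 ('d'): window [3,7] length 5
  Position 8 ('e'): window [3,8] length 6 -- new best
  Position 9 ('e'): repeat (last at 8), move window start to 9
  Position 9 ('e'): window [9,9] length 1
  Position 10 ('d'): window [9,10] length 2
  Position 11 ('c'): window [9,11] length 3
Longest substring with no repeats: "fgahde" with length 6

6


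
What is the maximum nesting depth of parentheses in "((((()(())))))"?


Input: "((((()(())))))"
Tracking depth:
  Position 0 '(': depth becomes 1
  Position 1 '(': depth becomes 2
  Position 2 '(': depth becomes 3
  Position 3 '(': depth becomes 4
  Position 4 '(': depth becomes 5
  Position 5 ')': depth becomes 4
  Position 6 '(': depth becomes 5
  Position 7 '(': depth becomes 6
  Position 8 ')': depth becomes 5
  Position 9 ')': depth becomes 4
  Position 10 ')': depth becomes 3
  Position 11 ')': depth becomes 2
  Position 12 ')': depth becomes 1
  Position 13 ')': depth becomes 0
Maximum depth reached: 6

6


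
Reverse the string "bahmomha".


Input: bahmomha
Reading characters right to left:
  Position 7: 'a'
  Position 6: 'h'
  Position 5: 'm'
  Position 4: 'o'
  Position 3: 'm'
  Position 2: 'h'
  Position 1: 'a'
  Position 0: 'b'
Reversed: ahmomhab

ahmomhab


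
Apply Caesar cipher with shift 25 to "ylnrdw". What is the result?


Caesar cipher: shift "ylnrdw" by 25
  'y' (pos 24) + 25 = pos 23 = 'x'
  'l' (pos 11) + 25 = pos 10 = 'k'
  'n' (pos 13) + 25 = pos 12 = 'm'
  'r' (pos 17) + 25 = pos 16 = 'q'
  'd' (pos 3) + 25 = pos 2 = 'c'
  'w' (pos 22) + 25 = pos 21 = 'v'
Result: xkmqcv

xkmqcv


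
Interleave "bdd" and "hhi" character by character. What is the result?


Interleaving "bdd" and "hhi":
  Position 0: 'b' from first, 'h' from second => "bh"
  Position 1: 'd' from first, 'h' from second => "dh"
  Position 2: 'd' from first, 'i' from second => "di"
Result: bhdhdi

bhdhdi


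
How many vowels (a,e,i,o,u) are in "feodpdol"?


Input: feodpdol
Checking each character:
  'f' at position 0: consonant
  'e' at position 1: vowel (running total: 1)
  'o' at position 2: vowel (running total: 2)
  'd' at position 3: consonant
  'p' at position 4: consonant
  'd' at position 5: consonant
  'o' at position 6: vowel (running total: 3)
  'l' at position 7: consonant
Total vowels: 3

3


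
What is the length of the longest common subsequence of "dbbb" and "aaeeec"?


LCS of "dbbb" and "aaeeec"
DP table:
           a    a    e    e    e    c
      0    0    0    0    0    0    0
  d   0    0    0    0    0    0    0
  b   0    0    0    0    0    0    0
  b   0    0    0    0    0    0    0
  b   0    0    0    0    0    0    0
LCS length = dp[4][6] = 0

0


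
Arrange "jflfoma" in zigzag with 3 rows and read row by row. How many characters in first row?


Zigzag "jflfoma" into 3 rows:
Placing characters:
  'j' => row 0
  'f' => row 1
  'l' => row 2
  'f' => row 1
  'o' => row 0
  'm' => row 1
  'a' => row 2
Rows:
  Row 0: "jo"
  Row 1: "ffm"
  Row 2: "la"
First row length: 2

2


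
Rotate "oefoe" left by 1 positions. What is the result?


Input: "oefoe", rotate left by 1
First 1 characters: "o"
Remaining characters: "efoe"
Concatenate remaining + first: "efoe" + "o" = "efoeo"

efoeo


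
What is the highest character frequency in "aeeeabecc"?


Input: aeeeabecc
Character counts:
  'a': 2
  'b': 1
  'c': 2
  'e': 4
Maximum frequency: 4

4


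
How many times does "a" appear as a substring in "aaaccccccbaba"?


Searching for "a" in "aaaccccccbaba"
Scanning each position:
  Position 0: "a" => MATCH
  Position 1: "a" => MATCH
  Position 2: "a" => MATCH
  Position 3: "c" => no
  Position 4: "c" => no
  Position 5: "c" => no
  Position 6: "c" => no
  Position 7: "c" => no
  Position 8: "c" => no
  Position 9: "b" => no
  Position 10: "a" => MATCH
  Position 11: "b" => no
  Position 12: "a" => MATCH
Total occurrences: 5

5


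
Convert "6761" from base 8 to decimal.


Input: "6761" in base 8
Positional expansion:
  Digit '6' (value 6) x 8^3 = 3072
  Digit '7' (value 7) x 8^2 = 448
  Digit '6' (value 6) x 8^1 = 48
  Digit '1' (value 1) x 8^0 = 1
Sum = 3569

3569


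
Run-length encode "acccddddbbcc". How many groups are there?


Input: acccddddbbcc
Scanning for consecutive runs:
  Group 1: 'a' x 1 (positions 0-0)
  Group 2: 'c' x 3 (positions 1-3)
  Group 3: 'd' x 4 (positions 4-7)
  Group 4: 'b' x 2 (positions 8-9)
  Group 5: 'c' x 2 (positions 10-11)
Total groups: 5

5


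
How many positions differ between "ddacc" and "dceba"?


Comparing "ddacc" and "dceba" position by position:
  Position 0: 'd' vs 'd' => same
  Position 1: 'd' vs 'c' => DIFFER
  Position 2: 'a' vs 'e' => DIFFER
  Position 3: 'c' vs 'b' => DIFFER
  Position 4: 'c' vs 'a' => DIFFER
Positions that differ: 4

4


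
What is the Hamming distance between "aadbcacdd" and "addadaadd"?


Comparing "aadbcacdd" and "addadaadd" position by position:
  Position 0: 'a' vs 'a' => same
  Position 1: 'a' vs 'd' => differ
  Position 2: 'd' vs 'd' => same
  Position 3: 'b' vs 'a' => differ
  Position 4: 'c' vs 'd' => differ
  Position 5: 'a' vs 'a' => same
  Position 6: 'c' vs 'a' => differ
  Position 7: 'd' vs 'd' => same
  Position 8: 'd' vs 'd' => same
Total differences (Hamming distance): 4

4


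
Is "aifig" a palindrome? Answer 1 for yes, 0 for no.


Input: aifig
Reversed: gifia
  Compare pos 0 ('a') with pos 4 ('g'): MISMATCH
  Compare pos 1 ('i') with pos 3 ('i'): match
Result: not a palindrome

0


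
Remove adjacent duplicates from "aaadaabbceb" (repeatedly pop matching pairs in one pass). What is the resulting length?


Input: aaadaabbceb
Stack-based adjacent duplicate removal:
  Read 'a': push. Stack: a
  Read 'a': matches stack top 'a' => pop. Stack: (empty)
  Read 'a': push. Stack: a
  Read 'd': push. Stack: ad
  Read 'a': push. Stack: ada
  Read 'a': matches stack top 'a' => pop. Stack: ad
  Read 'b': push. Stack: adb
  Read 'b': matches stack top 'b' => pop. Stack: ad
  Read 'c': push. Stack: adc
  Read 'e': push. Stack: adce
  Read 'b': push. Stack: adceb
Final stack: "adceb" (length 5)

5


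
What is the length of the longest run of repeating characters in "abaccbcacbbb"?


Input: "abaccbcacbbb"
Scanning for longest run:
  Position 1 ('b'): new char, reset run to 1
  Position 2 ('a'): new char, reset run to 1
  Position 3 ('c'): new char, reset run to 1
  Position 4 ('c'): continues run of 'c', length=2
  Position 5 ('b'): new char, reset run to 1
  Position 6 ('c'): new char, reset run to 1
  Position 7 ('a'): new char, reset run to 1
  Position 8 ('c'): new char, reset run to 1
  Position 9 ('b'): new char, reset run to 1
  Position 10 ('b'): continues run of 'b', length=2
  Position 11 ('b'): continues run of 'b', length=3
Longest run: 'b' with length 3

3


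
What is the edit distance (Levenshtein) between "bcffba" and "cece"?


Computing edit distance: "bcffba" -> "cece"
DP table:
           c    e    c    e
      0    1    2    3    4
  b   1    1    2    3    4
  c   2    1    2    2    3
  f   3    2    2    3    3
  f   4    3    3    3    4
  b   5    4    4    4    4
  a   6    5    5    5    5
Edit distance = dp[6][4] = 5

5


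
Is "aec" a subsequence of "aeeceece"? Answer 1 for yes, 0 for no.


Check if "aec" is a subsequence of "aeeceece"
Greedy scan:
  Position 0 ('a'): matches sub[0] = 'a'
  Position 1 ('e'): matches sub[1] = 'e'
  Position 2 ('e'): no match needed
  Position 3 ('c'): matches sub[2] = 'c'
  Position 4 ('e'): no match needed
  Position 5 ('e'): no match needed
  Position 6 ('c'): no match needed
  Position 7 ('e'): no match needed
All 3 characters matched => is a subsequence

1


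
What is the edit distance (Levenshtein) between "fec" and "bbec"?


Computing edit distance: "fec" -> "bbec"
DP table:
           b    b    e    c
      0    1    2    3    4
  f   1    1    2    3    4
  e   2    2    2    2    3
  c   3    3    3    3    2
Edit distance = dp[3][4] = 2

2


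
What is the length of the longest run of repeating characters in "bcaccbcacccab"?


Input: "bcaccbcacccab"
Scanning for longest run:
  Position 1 ('c'): new char, reset run to 1
  Position 2 ('a'): new char, reset run to 1
  Position 3 ('c'): new char, reset run to 1
  Position 4 ('c'): continues run of 'c', length=2
  Position 5 ('b'): new char, reset run to 1
  Position 6 ('c'): new char, reset run to 1
  Position 7 ('a'): new char, reset run to 1
  Position 8 ('c'): new char, reset run to 1
  Position 9 ('c'): continues run of 'c', length=2
  Position 10 ('c'): continues run of 'c', length=3
  Position 11 ('a'): new char, reset run to 1
  Position 12 ('b'): new char, reset run to 1
Longest run: 'c' with length 3

3


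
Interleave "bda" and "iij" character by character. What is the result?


Interleaving "bda" and "iij":
  Position 0: 'b' from first, 'i' from second => "bi"
  Position 1: 'd' from first, 'i' from second => "di"
  Position 2: 'a' from first, 'j' from second => "aj"
Result: bidiaj

bidiaj


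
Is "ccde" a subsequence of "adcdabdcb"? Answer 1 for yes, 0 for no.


Check if "ccde" is a subsequence of "adcdabdcb"
Greedy scan:
  Position 0 ('a'): no match needed
  Position 1 ('d'): no match needed
  Position 2 ('c'): matches sub[0] = 'c'
  Position 3 ('d'): no match needed
  Position 4 ('a'): no match needed
  Position 5 ('b'): no match needed
  Position 6 ('d'): no match needed
  Position 7 ('c'): matches sub[1] = 'c'
  Position 8 ('b'): no match needed
Only matched 2/4 characters => not a subsequence

0


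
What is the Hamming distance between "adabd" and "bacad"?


Comparing "adabd" and "bacad" position by position:
  Position 0: 'a' vs 'b' => differ
  Position 1: 'd' vs 'a' => differ
  Position 2: 'a' vs 'c' => differ
  Position 3: 'b' vs 'a' => differ
  Position 4: 'd' vs 'd' => same
Total differences (Hamming distance): 4

4


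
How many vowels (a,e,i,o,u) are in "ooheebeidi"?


Input: ooheebeidi
Checking each character:
  'o' at position 0: vowel (running total: 1)
  'o' at position 1: vowel (running total: 2)
  'h' at position 2: consonant
  'e' at position 3: vowel (running total: 3)
  'e' at position 4: vowel (running total: 4)
  'b' at position 5: consonant
  'e' at position 6: vowel (running total: 5)
  'i' at position 7: vowel (running total: 6)
  'd' at position 8: consonant
  'i' at position 9: vowel (running total: 7)
Total vowels: 7

7


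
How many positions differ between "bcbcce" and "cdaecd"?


Comparing "bcbcce" and "cdaecd" position by position:
  Position 0: 'b' vs 'c' => DIFFER
  Position 1: 'c' vs 'd' => DIFFER
  Position 2: 'b' vs 'a' => DIFFER
  Position 3: 'c' vs 'e' => DIFFER
  Position 4: 'c' vs 'c' => same
  Position 5: 'e' vs 'd' => DIFFER
Positions that differ: 5

5


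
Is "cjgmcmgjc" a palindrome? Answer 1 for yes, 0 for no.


Input: cjgmcmgjc
Reversed: cjgmcmgjc
  Compare pos 0 ('c') with pos 8 ('c'): match
  Compare pos 1 ('j') with pos 7 ('j'): match
  Compare pos 2 ('g') with pos 6 ('g'): match
  Compare pos 3 ('m') with pos 5 ('m'): match
Result: palindrome

1


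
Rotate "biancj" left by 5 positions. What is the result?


Input: "biancj", rotate left by 5
First 5 characters: "bianc"
Remaining characters: "j"
Concatenate remaining + first: "j" + "bianc" = "jbianc"

jbianc


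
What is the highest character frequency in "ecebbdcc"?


Input: ecebbdcc
Character counts:
  'b': 2
  'c': 3
  'd': 1
  'e': 2
Maximum frequency: 3

3


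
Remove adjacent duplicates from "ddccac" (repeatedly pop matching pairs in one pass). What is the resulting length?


Input: ddccac
Stack-based adjacent duplicate removal:
  Read 'd': push. Stack: d
  Read 'd': matches stack top 'd' => pop. Stack: (empty)
  Read 'c': push. Stack: c
  Read 'c': matches stack top 'c' => pop. Stack: (empty)
  Read 'a': push. Stack: a
  Read 'c': push. Stack: ac
Final stack: "ac" (length 2)

2


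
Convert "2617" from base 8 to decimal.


Input: "2617" in base 8
Positional expansion:
  Digit '2' (value 2) x 8^3 = 1024
  Digit '6' (value 6) x 8^2 = 384
  Digit '1' (value 1) x 8^1 = 8
  Digit '7' (value 7) x 8^0 = 7
Sum = 1423

1423


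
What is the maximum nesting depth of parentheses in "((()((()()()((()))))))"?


Input: "((()((()()()((()))))))"
Tracking depth:
  Position 0 '(': depth becomes 1
  Position 1 '(': depth becomes 2
  Position 2 '(': depth becomes 3
  Position 3 ')': depth becomes 2
  Position 4 '(': depth becomes 3
  Position 5 '(': depth becomes 4
  Position 6 '(': depth becomes 5
  Position 7 ')': depth becomes 4
  Position 8 '(': depth becomes 5
  Position 9 ')': depth becomes 4
  Position 10 '(': depth becomes 5
  Position 11 ')': depth becomes 4
  Position 12 '(': depth becomes 5
  Position 13 '(': depth becomes 6
  Position 14 '(': depth becomes 7
  Position 15 ')': depth becomes 6
  Position 16 ')': depth becomes 5
  Position 17 ')': depth becomes 4
  Position 18 ')': depth becomes 3
  Position 19 ')': depth becomes 2
  Position 20 ')': depth becomes 1
  Position 21 ')': depth becomes 0
Maximum depth reached: 7

7


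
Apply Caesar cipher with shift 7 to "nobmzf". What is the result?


Caesar cipher: shift "nobmzf" by 7
  'n' (pos 13) + 7 = pos 20 = 'u'
  'o' (pos 14) + 7 = pos 21 = 'v'
  'b' (pos 1) + 7 = pos 8 = 'i'
  'm' (pos 12) + 7 = pos 19 = 't'
  'z' (pos 25) + 7 = pos 6 = 'g'
  'f' (pos 5) + 7 = pos 12 = 'm'
Result: uvitgm

uvitgm


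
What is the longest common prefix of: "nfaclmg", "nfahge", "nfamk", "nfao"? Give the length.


Words: nfaclmg, nfahge, nfamk, nfao
  Position 0: all 'n' => match
  Position 1: all 'f' => match
  Position 2: all 'a' => match
  Position 3: ('c', 'h', 'm', 'o') => mismatch, stop
LCP = "nfa" (length 3)

3


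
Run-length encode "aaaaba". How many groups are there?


Input: aaaaba
Scanning for consecutive runs:
  Group 1: 'a' x 4 (positions 0-3)
  Group 2: 'b' x 1 (positions 4-4)
  Group 3: 'a' x 1 (positions 5-5)
Total groups: 3

3


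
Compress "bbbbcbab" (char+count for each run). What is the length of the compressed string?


Input: bbbbcbab
Runs:
  'b' x 4 => "b4"
  'c' x 1 => "c1"
  'b' x 1 => "b1"
  'a' x 1 => "a1"
  'b' x 1 => "b1"
Compressed: "b4c1b1a1b1"
Compressed length: 10

10


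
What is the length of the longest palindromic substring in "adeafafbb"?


Input: "adeafafbb"
Checking substrings for palindromes:
  [3:6] "afa" (len 3) => palindrome
  [4:7] "faf" (len 3) => palindrome
  [7:9] "bb" (len 2) => palindrome
Longest palindromic substring: "afa" with length 3

3


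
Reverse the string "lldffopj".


Input: lldffopj
Reading characters right to left:
  Position 7: 'j'
  Position 6: 'p'
  Position 5: 'o'
  Position 4: 'f'
  Position 3: 'f'
  Position 2: 'd'
  Position 1: 'l'
  Position 0: 'l'
Reversed: jpoffdll

jpoffdll


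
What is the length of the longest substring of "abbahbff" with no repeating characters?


Input: "abbahbff"
Sliding window (track last position of each char):
  Position 0 ('a'): window [0,0] length 1 -- new best
  Position 1 ('b'): window [0,1] length 2 -- new best
  Position 2 ('b'): repeat (last at 1), move window start to 2
  Position 2 ('b'): window [2,2] length 1
  Position 3 ('a'): window [2,3] length 2
  Position 4 ('h'): window [2,4] length 3 -- new best
  Position 5 ('b'): repeat (last at 2), move window start to 3
  Position 5 ('b'): window [3,5] length 3
  Position 6 ('f'): window [3,6] length 4 -- new best
  Position 7 ('f'): repeat (last at 6), move window start to 7
  Position 7 ('f'): window [7,7] length 1
Longest substring with no repeats: "ahbf" with length 4

4


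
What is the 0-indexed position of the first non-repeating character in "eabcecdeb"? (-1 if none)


Input: eabcecdeb
Character frequencies:
  'a': 1
  'b': 2
  'c': 2
  'd': 1
  'e': 3
Scanning left to right for freq == 1:
  Position 0 ('e'): freq=3, skip
  Position 1 ('a'): unique! => answer = 1

1


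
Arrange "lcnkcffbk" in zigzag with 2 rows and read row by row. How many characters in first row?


Zigzag "lcnkcffbk" into 2 rows:
Placing characters:
  'l' => row 0
  'c' => row 1
  'n' => row 0
  'k' => row 1
  'c' => row 0
  'f' => row 1
  'f' => row 0
  'b' => row 1
  'k' => row 0
Rows:
  Row 0: "lncfk"
  Row 1: "ckfb"
First row length: 5

5


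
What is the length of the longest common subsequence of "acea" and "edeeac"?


LCS of "acea" and "edeeac"
DP table:
           e    d    e    e    a    c
      0    0    0    0    0    0    0
  a   0    0    0    0    0    1    1
  c   0    0    0    0    0    1    2
  e   0    1    1    1    1    1    2
  a   0    1    1    1    1    2    2
LCS length = dp[4][6] = 2

2


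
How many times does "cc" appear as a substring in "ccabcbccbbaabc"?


Searching for "cc" in "ccabcbccbbaabc"
Scanning each position:
  Position 0: "cc" => MATCH
  Position 1: "ca" => no
  Position 2: "ab" => no
  Position 3: "bc" => no
  Position 4: "cb" => no
  Position 5: "bc" => no
  Position 6: "cc" => MATCH
  Position 7: "cb" => no
  Position 8: "bb" => no
  Position 9: "ba" => no
  Position 10: "aa" => no
  Position 11: "ab" => no
  Position 12: "bc" => no
Total occurrences: 2

2


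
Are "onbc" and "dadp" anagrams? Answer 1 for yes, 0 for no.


Strings: "onbc", "dadp"
Sorted first:  bcno
Sorted second: addp
Differ at position 0: 'b' vs 'a' => not anagrams

0


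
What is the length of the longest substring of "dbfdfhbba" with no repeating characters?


Input: "dbfdfhbba"
Sliding window (track last position of each char):
  Position 0 ('d'): window [0,0] length 1 -- new best
  Position 1 ('b'): window [0,1] length 2 -- new best
  Position 2 ('f'): window [0,2] length 3 -- new best
  Position 3 ('d'): repeat (last at 0), move window start to 1
  Position 3 ('d'): window [1,3] length 3
  Position 4 ('f'): repeat (last at 2), move window start to 3
  Position 4 ('f'): window [3,4] length 2
  Position 5 ('h'): window [3,5] length 3
  Position 6 ('b'): window [3,6] length 4 -- new best
  Position 7 ('b'): repeat (last at 6), move window start to 7
  Position 7 ('b'): window [7,7] length 1
  Position 8 ('a'): window [7,8] length 2
Longest substring with no repeats: "dfhb" with length 4

4


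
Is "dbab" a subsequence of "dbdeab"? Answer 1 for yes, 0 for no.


Check if "dbab" is a subsequence of "dbdeab"
Greedy scan:
  Position 0 ('d'): matches sub[0] = 'd'
  Position 1 ('b'): matches sub[1] = 'b'
  Position 2 ('d'): no match needed
  Position 3 ('e'): no match needed
  Position 4 ('a'): matches sub[2] = 'a'
  Position 5 ('b'): matches sub[3] = 'b'
All 4 characters matched => is a subsequence

1


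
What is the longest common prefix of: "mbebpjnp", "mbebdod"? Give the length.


Words: mbebpjnp, mbebdod
  Position 0: all 'm' => match
  Position 1: all 'b' => match
  Position 2: all 'e' => match
  Position 3: all 'b' => match
  Position 4: ('p', 'd') => mismatch, stop
LCP = "mbeb" (length 4)

4


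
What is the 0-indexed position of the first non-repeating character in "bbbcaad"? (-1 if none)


Input: bbbcaad
Character frequencies:
  'a': 2
  'b': 3
  'c': 1
  'd': 1
Scanning left to right for freq == 1:
  Position 0 ('b'): freq=3, skip
  Position 1 ('b'): freq=3, skip
  Position 2 ('b'): freq=3, skip
  Position 3 ('c'): unique! => answer = 3

3


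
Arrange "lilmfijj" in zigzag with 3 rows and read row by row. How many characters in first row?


Zigzag "lilmfijj" into 3 rows:
Placing characters:
  'l' => row 0
  'i' => row 1
  'l' => row 2
  'm' => row 1
  'f' => row 0
  'i' => row 1
  'j' => row 2
  'j' => row 1
Rows:
  Row 0: "lf"
  Row 1: "imij"
  Row 2: "lj"
First row length: 2

2
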